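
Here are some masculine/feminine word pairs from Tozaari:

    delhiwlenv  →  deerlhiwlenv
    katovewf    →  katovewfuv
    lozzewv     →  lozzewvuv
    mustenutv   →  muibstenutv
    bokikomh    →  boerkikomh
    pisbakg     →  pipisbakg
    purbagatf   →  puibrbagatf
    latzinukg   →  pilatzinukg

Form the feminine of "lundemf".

luerndemf

katovewf and purbagatf both end in -f yet inflect differently (katovewfuv, puibrbagatf), so the final letter is not what conditions the rule; the second-to-last letter is.
"lundemf" has second-to-last letter 'm'. The one such stem in the data (bokikomh → boerkikomh) inserts -er- after the first vowel (as does delhiwlenv), so the same rule applies.
The other patterns: stems whose second-to-last letter is 'w' add -uv; stems whose second-to-last letter is 't' insert -ib- after the first vowel; stems whose second-to-last letter is 'k' add the prefix pi-.
So lundemf → luerndemf.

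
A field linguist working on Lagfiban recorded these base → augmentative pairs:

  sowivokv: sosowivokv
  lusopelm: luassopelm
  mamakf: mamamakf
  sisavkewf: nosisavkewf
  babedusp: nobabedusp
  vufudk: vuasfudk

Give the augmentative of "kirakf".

"kirakf" has second-to-last letter 'k'. The stems whose second-to-last letter is 'k' (mamakf → mamamakf, sowivokv → sosowivokv) repeat the first consonant+vowel as a prefix.
So kirakf → kikirakf.

kikirakf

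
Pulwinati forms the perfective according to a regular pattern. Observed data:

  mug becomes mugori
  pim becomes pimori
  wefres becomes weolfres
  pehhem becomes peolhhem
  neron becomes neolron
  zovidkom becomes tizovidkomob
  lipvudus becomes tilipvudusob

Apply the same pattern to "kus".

pim and pehhem both end in -m yet inflect differently (pimori, peolhhem), so the final letter is not what conditions the rule; the number of vowels is.
"kus" has 1 vowel. The stems with 1 vowel (mug → mugori, pim → pimori) add -ori.
The other patterns: stems with 2 vowels insert -ol- after the first vowel; stems with 3 vowels add ti- … -ob around the stem.
So kus → kusori.

kusori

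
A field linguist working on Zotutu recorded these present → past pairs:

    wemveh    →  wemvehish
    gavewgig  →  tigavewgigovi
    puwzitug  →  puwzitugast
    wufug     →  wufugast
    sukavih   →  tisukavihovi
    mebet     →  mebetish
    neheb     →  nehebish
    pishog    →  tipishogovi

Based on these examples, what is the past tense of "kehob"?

tikehobovi

wufug and pishog both end in -g yet inflect differently (wufugast, tipishogovi), so the final letter is not what conditions the rule; the last vowel is.
"kehob" has last vowel 'o'. The one such stem in the data (pishog → tipishogovi) adds ti- … -ovi around the stem, so the same rule applies.
The other patterns: stems whose last vowel is 'u' add -ast; stems whose last vowel is 'e' add -ish.
So kehob → tikehobovi.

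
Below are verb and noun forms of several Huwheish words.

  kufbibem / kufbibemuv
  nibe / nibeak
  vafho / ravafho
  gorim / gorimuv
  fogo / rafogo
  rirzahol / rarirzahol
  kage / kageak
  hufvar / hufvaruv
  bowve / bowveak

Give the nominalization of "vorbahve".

bowve and kufbibem both have last vowel 'e' yet inflect differently (bowveak, kufbibemuv), so the last vowel is not what conditions the rule; the final letter is.
"vorbahve" ends in -e. The stems ending in -e (bowve → bowveak, kage → kageak, nibe → nibeak) add -ak.
The other patterns: stems ending in -l or -o add the prefix ra-; stems ending in -m or -r add -uv.
So vorbahve → vorbahveak.

vorbahveak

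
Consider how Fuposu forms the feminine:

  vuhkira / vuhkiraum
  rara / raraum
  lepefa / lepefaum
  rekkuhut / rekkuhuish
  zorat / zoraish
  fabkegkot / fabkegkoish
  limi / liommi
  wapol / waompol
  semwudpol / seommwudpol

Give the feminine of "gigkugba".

gigkugbaum

vuhkira and zorat both have last vowel 'a' yet inflect differently (vuhkiraum, zoraish), so the last vowel is not what conditions the rule; the final letter is.
"gigkugba" ends in -a. The stems ending in -a (vuhkira → vuhkiraum, rara → raraum, lepefa → lepefaum) add -um.
So gigkugba → gigkugbaum.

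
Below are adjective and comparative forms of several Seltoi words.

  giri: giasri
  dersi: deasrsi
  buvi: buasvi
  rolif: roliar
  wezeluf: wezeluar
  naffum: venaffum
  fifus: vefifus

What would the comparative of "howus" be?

vehowus

"howus" ends in -s. The one such stem in the data (fifus → vefifus) adds the prefix ve-, so the same rule applies.
So howus → vehowus.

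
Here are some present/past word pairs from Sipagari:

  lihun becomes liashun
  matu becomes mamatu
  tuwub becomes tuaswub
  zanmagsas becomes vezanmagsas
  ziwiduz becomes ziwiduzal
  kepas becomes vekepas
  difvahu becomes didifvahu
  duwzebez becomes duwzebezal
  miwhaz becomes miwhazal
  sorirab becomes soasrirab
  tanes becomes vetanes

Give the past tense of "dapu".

dadapu

tanes and duwzebez both have last vowel 'e' yet inflect differently (vetanes, duwzebezal), so the last vowel is not what conditions the rule; the final letter is.
"dapu" ends in -u. The stems ending in -u (difvahu → didifvahu, matu → mamatu) repeat the first consonant+vowel as a prefix.
So dapu → dadapu.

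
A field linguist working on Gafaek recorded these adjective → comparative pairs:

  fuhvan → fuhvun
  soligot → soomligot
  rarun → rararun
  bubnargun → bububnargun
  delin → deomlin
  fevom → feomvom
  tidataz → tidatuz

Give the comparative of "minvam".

minvum

rarun and fuhvan both end in -n yet inflect differently (rararun, fuhvun), so the final letter is not what conditions the rule; the last vowel is.
"minvam" has last vowel 'a'. The stems whose last vowel is 'a' (tidataz → tidatuz, fuhvan → fuhvun) change the last vowel to 'u'.
The other patterns: stems whose last vowel is 'u' repeat the first consonant+vowel as a prefix; stems whose last vowel is 'i' or 'o' insert -om- after the first vowel.
So minvam → minvum.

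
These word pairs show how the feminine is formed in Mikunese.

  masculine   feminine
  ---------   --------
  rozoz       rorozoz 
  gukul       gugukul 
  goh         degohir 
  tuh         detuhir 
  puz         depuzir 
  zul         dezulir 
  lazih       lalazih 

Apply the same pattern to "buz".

goh and lazih both end in -h yet inflect differently (degohir, lalazih), so the final letter is not what conditions the rule; the number of vowels is.
"buz" has 1 vowel. The stems with 1 vowel (goh → degohir, tuh → detuhir, puz → depuzir) add de- … -ir around the stem.
The other pattern: stems with 2 vowels repeat the first consonant+vowel as a prefix.
So buz → debuzir.

debuzir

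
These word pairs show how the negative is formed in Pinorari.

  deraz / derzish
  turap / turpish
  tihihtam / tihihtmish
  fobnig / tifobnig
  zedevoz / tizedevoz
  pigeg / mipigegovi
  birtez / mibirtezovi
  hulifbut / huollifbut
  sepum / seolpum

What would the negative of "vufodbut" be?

vuolfodbut

deraz and zedevoz both end in -z yet inflect differently (derzish, tizedevoz), so the final letter is not what conditions the rule; the last vowel is.
"vufodbut" has last vowel 'u'. The stems whose last vowel is 'u' (hulifbut → huollifbut, sepum → seolpum) insert -ol- after the first vowel.
So vufodbut → vuolfodbut.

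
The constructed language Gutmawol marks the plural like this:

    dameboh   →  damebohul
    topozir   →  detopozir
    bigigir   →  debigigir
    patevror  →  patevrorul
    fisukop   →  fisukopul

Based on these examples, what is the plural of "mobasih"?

patevror and topozir both end in -r yet inflect differently (patevrorul, detopozir), so the final letter is not what conditions the rule; the last vowel is.
"mobasih" has last vowel 'i'. The stems whose last vowel is 'i' (topozir → detopozir, bigigir → debigigir) add the prefix de-.
The other pattern: stems whose last vowel is 'o' add -ul.
So mobasih → demobasih.

demobasih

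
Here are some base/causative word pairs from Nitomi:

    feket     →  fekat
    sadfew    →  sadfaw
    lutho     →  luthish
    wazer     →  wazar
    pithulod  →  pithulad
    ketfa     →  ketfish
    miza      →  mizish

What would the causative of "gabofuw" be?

gabofaw

"gabofuw" ends in a consonant. The stems ending in a consonant (sadfew → sadfaw, feket → fekat, wazer → wazar) change the last vowel to 'a'.
So gabofuw → gabofaw.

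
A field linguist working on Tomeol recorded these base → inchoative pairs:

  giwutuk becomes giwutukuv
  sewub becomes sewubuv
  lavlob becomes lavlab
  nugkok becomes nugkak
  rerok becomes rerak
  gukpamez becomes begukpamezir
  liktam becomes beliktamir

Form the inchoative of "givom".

sewub and lavlob both end in -b yet inflect differently (sewubuv, lavlab), so the final letter is not what conditions the rule; the last vowel is.
"givom" has last vowel 'o'. The stems whose last vowel is 'o' (lavlob → lavlab, nugkok → nugkak, rerok → rerak) change the last vowel to 'a'.
So givom → givam.

givam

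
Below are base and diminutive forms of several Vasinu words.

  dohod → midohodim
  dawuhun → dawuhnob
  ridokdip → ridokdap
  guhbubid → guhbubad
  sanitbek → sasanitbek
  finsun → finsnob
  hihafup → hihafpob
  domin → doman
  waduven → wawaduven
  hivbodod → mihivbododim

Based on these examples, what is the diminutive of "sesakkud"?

"sesakkud" has last vowel 'u'. The stems whose last vowel is 'u' (hihafup → hihafpob, finsun → finsnob, dawuhun → dawuhnob) delete the last vowel and add -ob.
The other patterns: stems whose last vowel is 'o' add mi- … -im around the stem; stems whose last vowel is 'i' change the last vowel to 'a'; stems whose last vowel is 'e' repeat the first consonant+vowel as a prefix.
So sesakkud → sesakkdob.

sesakkdob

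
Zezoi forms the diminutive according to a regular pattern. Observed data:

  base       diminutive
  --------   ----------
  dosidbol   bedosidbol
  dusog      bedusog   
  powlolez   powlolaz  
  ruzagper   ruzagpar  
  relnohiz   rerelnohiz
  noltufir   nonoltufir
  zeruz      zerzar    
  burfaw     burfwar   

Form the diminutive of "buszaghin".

powlolez and relnohiz both end in -z yet inflect differently (powlolaz, rerelnohiz), so the final letter is not what conditions the rule; the last vowel is.
"buszaghin" has last vowel 'i'. The stems whose last vowel is 'i' (relnohiz → rerelnohiz, noltufir → nonoltufir) repeat the first consonant+vowel as a prefix.
So buszaghin → bubuszaghin.

bubuszaghin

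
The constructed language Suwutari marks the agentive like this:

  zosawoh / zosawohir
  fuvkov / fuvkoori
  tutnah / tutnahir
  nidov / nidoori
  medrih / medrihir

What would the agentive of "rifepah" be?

"rifepah" ends in -h. The stems ending in -h (medrih → medrihir, zosawoh → zosawohir, tutnah → tutnahir) add -ir.
So rifepah → rifepahir.

rifepahir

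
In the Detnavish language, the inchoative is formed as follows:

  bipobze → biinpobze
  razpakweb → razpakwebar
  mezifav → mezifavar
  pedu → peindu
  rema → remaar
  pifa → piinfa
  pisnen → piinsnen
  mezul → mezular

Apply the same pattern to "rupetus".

pifa and rema both end in -a yet inflect differently (piinfa, remaar), so the final letter is not what conditions the rule; the first letter is.
"rupetus" begins with r-. The stems beginning with r- (rema → remaar, razpakweb → razpakwebar) add -ar.
The other pattern: stems beginning with b- or p- insert -in- after the first vowel.
So rupetus → rupetusar.

rupetusar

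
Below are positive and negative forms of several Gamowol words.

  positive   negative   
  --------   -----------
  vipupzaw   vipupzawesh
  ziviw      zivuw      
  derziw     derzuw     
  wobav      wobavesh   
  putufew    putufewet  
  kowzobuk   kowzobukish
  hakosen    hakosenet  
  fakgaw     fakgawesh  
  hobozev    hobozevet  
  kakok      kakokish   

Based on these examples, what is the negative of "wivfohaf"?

"wivfohaf" has last vowel 'a'. The stems whose last vowel is 'a' (vipupzaw → vipupzawesh, wobav → wobavesh, fakgaw → fakgawesh) add -esh.
The other patterns: stems whose last vowel is 'e' add -et; stems whose last vowel is 'o' or 'u' add -ish; stems whose last vowel is 'i' change the last vowel to 'u'.
So wivfohaf → wivfohafesh.

wivfohafesh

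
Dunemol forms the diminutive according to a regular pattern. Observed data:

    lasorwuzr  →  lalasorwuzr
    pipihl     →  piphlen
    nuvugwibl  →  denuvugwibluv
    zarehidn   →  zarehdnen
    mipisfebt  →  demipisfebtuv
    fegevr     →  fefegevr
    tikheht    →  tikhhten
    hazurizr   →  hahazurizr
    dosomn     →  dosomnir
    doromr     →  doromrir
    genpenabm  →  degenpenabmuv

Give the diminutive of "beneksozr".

bebeneksozr

hazurizr and doromr both end in -r yet inflect differently (hahazurizr, doromrir), so the final letter is not what conditions the rule; the second-to-last letter is.
"beneksozr" has second-to-last letter 'z'. The stems whose second-to-last letter is 'z' (hazurizr → hahazurizr, lasorwuzr → lalasorwuzr) repeat the first consonant+vowel as a prefix.
The other patterns: stems whose second-to-last letter is 'b' add de- … -uv around the stem; stems whose second-to-last letter is 'm' add -ir; stems whose second-to-last letter is 'd' or 'h' delete the last vowel and add -en.
So beneksozr → bebeneksozr.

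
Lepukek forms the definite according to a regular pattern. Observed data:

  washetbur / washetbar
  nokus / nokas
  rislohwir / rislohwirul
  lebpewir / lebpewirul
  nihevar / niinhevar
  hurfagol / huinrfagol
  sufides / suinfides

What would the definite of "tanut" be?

tanat

"tanut" has last vowel 'u'. The stems whose last vowel is 'u' (washetbur → washetbar, nokus → nokas) change the last vowel to 'a'.
The other patterns: stems whose last vowel is 'i' add -ul; stems whose last vowel is 'a', 'e' or 'o' insert -in- after the first vowel.
So tanut → tanat.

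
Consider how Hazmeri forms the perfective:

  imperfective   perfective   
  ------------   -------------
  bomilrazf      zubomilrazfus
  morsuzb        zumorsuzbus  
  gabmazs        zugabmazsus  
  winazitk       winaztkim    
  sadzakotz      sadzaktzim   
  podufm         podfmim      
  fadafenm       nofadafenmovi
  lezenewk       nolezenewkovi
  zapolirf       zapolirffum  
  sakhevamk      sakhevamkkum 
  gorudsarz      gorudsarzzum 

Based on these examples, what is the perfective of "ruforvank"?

noruforvankovi

podufm and fadafenm both end in -m yet inflect differently (podfmim, nofadafenmovi), so the final letter is not what conditions the rule; the second-to-last letter is.
"ruforvank" has second-to-last letter 'n'. The one such stem in the data (fadafenm → nofadafenmovi) adds no- … -ovi around the stem, so the same rule applies.
So ruforvank → noruforvankovi.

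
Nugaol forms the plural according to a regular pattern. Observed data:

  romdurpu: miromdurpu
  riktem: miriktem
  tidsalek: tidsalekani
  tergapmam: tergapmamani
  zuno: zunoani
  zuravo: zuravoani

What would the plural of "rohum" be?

"rohum" begins with r-. The stems beginning with r- (romdurpu → miromdurpu, riktem → miriktem) add the prefix mi-.
The other pattern: stems beginning with t- or z- add -ani.
So rohum → mirohum.

mirohum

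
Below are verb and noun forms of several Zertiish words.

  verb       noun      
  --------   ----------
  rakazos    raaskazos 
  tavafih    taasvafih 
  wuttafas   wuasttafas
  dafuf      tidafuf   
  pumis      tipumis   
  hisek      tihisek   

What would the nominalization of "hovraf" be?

"hovraf" has 2 vowels. The stems with 2 vowels (dafuf → tidafuf, pumis → tipumis, hisek → tihisek) add the prefix ti-.
So hovraf → tihovraf.

tihovraf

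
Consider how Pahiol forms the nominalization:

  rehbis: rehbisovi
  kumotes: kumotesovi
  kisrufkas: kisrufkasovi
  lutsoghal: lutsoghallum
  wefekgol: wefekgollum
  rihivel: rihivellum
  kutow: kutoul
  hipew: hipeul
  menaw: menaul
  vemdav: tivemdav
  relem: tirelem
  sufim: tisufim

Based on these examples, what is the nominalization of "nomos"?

kisrufkas and lutsoghal both have last vowel 'a' yet inflect differently (kisrufkasovi, lutsoghallum), so the last vowel is not what conditions the rule; the final letter is.
"nomos" ends in -s. The stems ending in -s (rehbis → rehbisovi, kumotes → kumotesovi, kisrufkas → kisrufkasovi) add -ovi.
The other patterns: stems ending in -l double the final consonant and add -um; stems ending in -w drop the final letter and add -ul; stems ending in -m or -v add the prefix ti-.
So nomos → nomosovi.

nomosovi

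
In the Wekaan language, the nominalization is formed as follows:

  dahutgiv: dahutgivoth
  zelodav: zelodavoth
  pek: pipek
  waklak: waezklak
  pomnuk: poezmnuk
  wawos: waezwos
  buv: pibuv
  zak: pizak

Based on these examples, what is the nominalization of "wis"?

piwis

zak and waklak both end in -k yet inflect differently (pizak, waezklak), so the final letter is not what conditions the rule; the number of vowels is.
"wis" has 1 vowel. The stems with 1 vowel (buv → pibuv, zak → pizak, pek → pipek) add the prefix pi-.
The other patterns: stems with 2 vowels insert -ez- after the first vowel; stems with 3 vowels add -oth.
So wis → piwis.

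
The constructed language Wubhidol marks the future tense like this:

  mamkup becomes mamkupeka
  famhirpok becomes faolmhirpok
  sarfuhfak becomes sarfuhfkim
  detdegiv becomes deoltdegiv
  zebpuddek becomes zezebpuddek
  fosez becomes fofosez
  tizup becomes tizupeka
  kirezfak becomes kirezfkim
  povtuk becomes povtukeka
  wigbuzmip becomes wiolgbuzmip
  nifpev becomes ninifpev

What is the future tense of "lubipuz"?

povtuk and kirezfak both end in -k yet inflect differently (povtukeka, kirezfkim), so the final letter is not what conditions the rule; the last vowel is.
"lubipuz" has last vowel 'u'. The stems whose last vowel is 'u' (tizup → tizupeka, mamkup → mamkupeka, povtuk → povtukeka) add -eka.
The other patterns: stems whose last vowel is 'a' delete the last vowel and add -im; stems whose last vowel is 'e' repeat the first consonant+vowel as a prefix; stems whose last vowel is 'i' or 'o' insert -ol- after the first vowel.
So lubipuz → lubipuzeka.

lubipuzeka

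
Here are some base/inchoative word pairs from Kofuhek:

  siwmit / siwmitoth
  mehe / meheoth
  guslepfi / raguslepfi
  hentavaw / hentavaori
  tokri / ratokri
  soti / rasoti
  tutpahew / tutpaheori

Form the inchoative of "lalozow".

lalozoori

"lalozow" ends in -w. The stems ending in -w (hentavaw → hentavaori, tutpahew → tutpaheori) drop the final letter and add -ori.
So lalozow → lalozoori.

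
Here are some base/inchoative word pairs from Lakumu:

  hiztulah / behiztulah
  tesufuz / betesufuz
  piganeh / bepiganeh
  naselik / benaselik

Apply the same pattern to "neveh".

beneveh

Every pair shown (hiztulah → behiztulah, tesufuz → betesufuz, piganeh → bepiganeh, …) follows the same rule: add the prefix be-.
So neveh → beneveh.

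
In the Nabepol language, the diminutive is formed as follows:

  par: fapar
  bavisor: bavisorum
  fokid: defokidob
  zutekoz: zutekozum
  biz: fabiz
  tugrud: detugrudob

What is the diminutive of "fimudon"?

fimudonum

biz and zutekoz both end in -z yet inflect differently (fabiz, zutekozum), so the final letter is not what conditions the rule; the number of vowels is.
"fimudon" has 3 vowels. The stems with 3 vowels (zutekoz → zutekozum, bavisor → bavisorum) add -um.
So fimudon → fimudonum.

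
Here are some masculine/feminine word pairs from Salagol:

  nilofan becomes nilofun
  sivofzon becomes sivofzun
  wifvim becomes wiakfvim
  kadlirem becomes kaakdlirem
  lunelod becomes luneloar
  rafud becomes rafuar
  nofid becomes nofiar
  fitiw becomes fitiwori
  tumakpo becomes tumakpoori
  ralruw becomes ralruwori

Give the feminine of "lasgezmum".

laaksgezmum

sivofzon and lunelod both have last vowel 'o' yet inflect differently (sivofzun, luneloar), so the last vowel is not what conditions the rule; the final letter is.
"lasgezmum" ends in -m. The stems ending in -m (wifvim → wiakfvim, kadlirem → kaakdlirem) insert -ak- after the first vowel.
So lasgezmum → laaksgezmum.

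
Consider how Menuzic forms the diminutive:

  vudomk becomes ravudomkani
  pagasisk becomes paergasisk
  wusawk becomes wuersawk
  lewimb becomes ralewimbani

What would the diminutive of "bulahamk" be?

rabulahamkani

"bulahamk" has second-to-last letter 'm'. The stems whose second-to-last letter is 'm' (lewimb → ralewimbani, vudomk → ravudomkani) add ra- … -ani around the stem.
So bulahamk → rabulahamkani.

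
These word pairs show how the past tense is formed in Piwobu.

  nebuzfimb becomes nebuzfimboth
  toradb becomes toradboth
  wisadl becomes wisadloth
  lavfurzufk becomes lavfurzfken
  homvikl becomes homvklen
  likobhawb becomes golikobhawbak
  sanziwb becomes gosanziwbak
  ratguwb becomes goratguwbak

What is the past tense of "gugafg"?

wisadl and homvikl both end in -l yet inflect differently (wisadloth, homvklen), so the final letter is not what conditions the rule; the second-to-last letter is.
"gugafg" has second-to-last letter 'f'. The one such stem in the data (lavfurzufk → lavfurzfken) deletes the last vowel and adds -en (as does homvikl), so the same rule applies.
The other patterns: stems whose second-to-last letter is 'd' or 'm' add -oth; stems whose second-to-last letter is 'w' add go- … -ak around the stem.
So gugafg → gugfgen.

gugfgen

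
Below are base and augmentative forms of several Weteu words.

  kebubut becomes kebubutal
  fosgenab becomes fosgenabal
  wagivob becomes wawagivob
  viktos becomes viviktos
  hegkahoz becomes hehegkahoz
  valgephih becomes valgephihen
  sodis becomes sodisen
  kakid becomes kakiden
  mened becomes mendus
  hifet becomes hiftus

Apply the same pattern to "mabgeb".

fosgenab and wagivob both end in -b yet inflect differently (fosgenabal, wawagivob), so the final letter is not what conditions the rule; the last vowel is.
"mabgeb" has last vowel 'e'. The stems whose last vowel is 'e' (mened → mendus, hifet → hiftus) delete the last vowel and add -us.
So mabgeb → mabgbus.

mabgbus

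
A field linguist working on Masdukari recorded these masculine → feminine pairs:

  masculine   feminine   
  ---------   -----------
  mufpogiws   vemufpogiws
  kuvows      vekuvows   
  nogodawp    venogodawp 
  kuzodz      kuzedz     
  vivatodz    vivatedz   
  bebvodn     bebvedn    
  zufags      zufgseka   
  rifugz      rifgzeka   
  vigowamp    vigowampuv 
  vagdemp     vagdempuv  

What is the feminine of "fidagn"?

fidgneka

"fidagn" has second-to-last letter 'g'. The stems whose second-to-last letter is 'g' (zufags → zufgseka, rifugz → rifgzeka) delete the last vowel and add -eka.
The other patterns: stems whose second-to-last letter is 'w' add the prefix ve-; stems whose second-to-last letter is 'd' change the last vowel to 'e'; stems whose second-to-last letter is 'm' add -uv.
So fidagn → fidgneka.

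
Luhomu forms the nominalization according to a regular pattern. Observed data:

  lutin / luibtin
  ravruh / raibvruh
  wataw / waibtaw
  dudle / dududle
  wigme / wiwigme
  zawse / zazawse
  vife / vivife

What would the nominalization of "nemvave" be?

nenemvave

wigme and wataw both begin with w- yet inflect differently (wiwigme, waibtaw), so the first letter is not what conditions the rule; whether the stem ends in a vowel or a consonant is.
"nemvave" ends in a vowel. The stems ending in a vowel (wigme → wiwigme, zawse → zazawse, dudle → dududle) repeat the first consonant+vowel as a prefix.
The other pattern: stems ending in a consonant insert -ib- after the first vowel.
So nemvave → nenemvave.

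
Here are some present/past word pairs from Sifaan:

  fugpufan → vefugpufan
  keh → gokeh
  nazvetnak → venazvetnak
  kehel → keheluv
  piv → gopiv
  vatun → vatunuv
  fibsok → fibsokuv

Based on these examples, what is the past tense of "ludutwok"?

vatun and fugpufan both end in -n yet inflect differently (vatunuv, vefugpufan), so the final letter is not what conditions the rule; the number of vowels is.
"ludutwok" has 3 vowels. The stems with 3 vowels (fugpufan → vefugpufan, nazvetnak → venazvetnak) add the prefix ve-.
The other patterns: stems with 1 vowel add the prefix go-; stems with 2 vowels add -uv.
So ludutwok → veludutwok.

veludutwok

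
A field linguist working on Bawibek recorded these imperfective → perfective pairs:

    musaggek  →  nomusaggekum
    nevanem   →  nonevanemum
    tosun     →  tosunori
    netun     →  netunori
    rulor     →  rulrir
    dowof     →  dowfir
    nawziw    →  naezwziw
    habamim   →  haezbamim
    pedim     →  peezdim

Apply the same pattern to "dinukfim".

dieznukfim

nevanem and habamim both end in -m yet inflect differently (nonevanemum, haezbamim), so the final letter is not what conditions the rule; the last vowel is.
"dinukfim" has last vowel 'i'. The stems whose last vowel is 'i' (nawziw → naezwziw, habamim → haezbamim, pedim → peezdim) insert -ez- after the first vowel.
So dinukfim → dieznukfim.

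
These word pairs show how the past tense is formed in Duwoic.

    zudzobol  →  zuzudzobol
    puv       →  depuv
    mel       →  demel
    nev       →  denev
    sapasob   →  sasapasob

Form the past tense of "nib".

denib

zudzobol and mel both end in -l yet inflect differently (zuzudzobol, demel), so the final letter is not what conditions the rule; the number of vowels is.
"nib" has 1 vowel. The stems with 1 vowel (nev → denev, puv → depuv, mel → demel) add the prefix de-.
So nib → denib.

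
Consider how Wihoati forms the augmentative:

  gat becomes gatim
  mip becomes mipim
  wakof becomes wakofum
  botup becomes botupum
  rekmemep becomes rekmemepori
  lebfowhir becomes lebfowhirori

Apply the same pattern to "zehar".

zeharum

mip and botup both end in -p yet inflect differently (mipim, botupum), so the final letter is not what conditions the rule; the number of vowels is.
"zehar" has 2 vowels. The stems with 2 vowels (wakof → wakofum, botup → botupum) add -um.
So zehar → zeharum.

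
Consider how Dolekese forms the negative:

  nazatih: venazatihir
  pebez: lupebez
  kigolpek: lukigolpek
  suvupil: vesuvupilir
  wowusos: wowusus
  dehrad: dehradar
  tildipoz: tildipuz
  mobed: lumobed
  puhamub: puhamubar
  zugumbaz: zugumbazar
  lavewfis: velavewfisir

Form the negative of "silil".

pebez and tildipoz both end in -z yet inflect differently (lupebez, tildipuz), so the final letter is not what conditions the rule; the last vowel is.
"silil" has last vowel 'i'. The stems whose last vowel is 'i' (suvupil → vesuvupilir, lavewfis → velavewfisir, nazatih → venazatihir) add ve- … -ir around the stem.
The other patterns: stems whose last vowel is 'e' add the prefix lu-; stems whose last vowel is 'o' change the last vowel to 'u'; stems whose last vowel is 'a' or 'u' add -ar.
So silil → vesililir.

vesililir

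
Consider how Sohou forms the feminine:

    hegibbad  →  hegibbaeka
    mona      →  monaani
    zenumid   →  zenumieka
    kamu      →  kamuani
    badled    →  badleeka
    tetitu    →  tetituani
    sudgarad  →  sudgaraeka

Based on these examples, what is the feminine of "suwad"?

hegibbad and mona both have last vowel 'a' yet inflect differently (hegibbaeka, monaani), so the last vowel is not what conditions the rule; the final letter is.
"suwad" ends in -d. The stems ending in -d (zenumid → zenumieka, hegibbad → hegibbaeka, badled → badleeka) drop the final letter and add -eka.
The other pattern: stems ending in -a or -u add -ani.
So suwad → suwaeka.

suwaeka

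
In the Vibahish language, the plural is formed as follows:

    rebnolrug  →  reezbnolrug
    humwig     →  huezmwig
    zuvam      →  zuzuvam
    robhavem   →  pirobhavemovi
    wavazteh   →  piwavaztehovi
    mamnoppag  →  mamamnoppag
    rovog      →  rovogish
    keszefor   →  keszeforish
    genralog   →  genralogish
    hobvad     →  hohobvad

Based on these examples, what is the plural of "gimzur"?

genralog and mamnoppag both end in -g yet inflect differently (genralogish, mamamnoppag), so the final letter is not what conditions the rule; the last vowel is.
"gimzur" has last vowel 'u'. The one such stem in the data (rebnolrug → reezbnolrug) inserts -ez- after the first vowel (as does humwig), so the same rule applies.
So gimzur → giezmzur.

giezmzur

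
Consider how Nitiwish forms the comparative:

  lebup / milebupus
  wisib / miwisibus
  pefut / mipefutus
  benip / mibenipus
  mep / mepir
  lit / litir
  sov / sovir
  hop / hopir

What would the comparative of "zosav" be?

mizosavus

lebup and mep both end in -p yet inflect differently (milebupus, mepir), so the final letter is not what conditions the rule; the number of vowels is.
"zosav" has 2 vowels. The stems with 2 vowels (lebup → milebupus, wisib → miwisibus, pefut → mipefutus) add mi- … -us around the stem.
So zosav → mizosavus.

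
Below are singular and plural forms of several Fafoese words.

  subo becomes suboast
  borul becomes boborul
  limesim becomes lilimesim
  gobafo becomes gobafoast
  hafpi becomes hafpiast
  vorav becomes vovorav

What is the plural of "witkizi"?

hafpi and limesim both have last vowel 'i' yet inflect differently (hafpiast, lilimesim), so the last vowel is not what conditions the rule; whether the stem ends in a vowel or a consonant is.
"witkizi" ends in a vowel. The stems ending in a vowel (subo → suboast, gobafo → gobafoast, hafpi → hafpiast) add -ast.
So witkizi → witkiziast.

witkiziast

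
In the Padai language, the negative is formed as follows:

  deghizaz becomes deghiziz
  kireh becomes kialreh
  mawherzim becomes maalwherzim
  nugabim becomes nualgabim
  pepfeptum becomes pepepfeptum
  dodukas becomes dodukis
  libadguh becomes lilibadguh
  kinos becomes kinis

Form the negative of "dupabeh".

dualpabeh

pepfeptum and mawherzim both end in -m yet inflect differently (pepepfeptum, maalwherzim), so the final letter is not what conditions the rule; the last vowel is.
"dupabeh" has last vowel 'e'. The one such stem in the data (kireh → kialreh) inserts -al- after the first vowel (as do mawherzim, nugabim), so the same rule applies.
So dupabeh → dualpabeh.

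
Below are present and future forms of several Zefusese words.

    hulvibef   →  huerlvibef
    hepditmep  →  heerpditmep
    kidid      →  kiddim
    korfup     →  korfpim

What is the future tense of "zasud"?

"zasud" has last vowel 'u'. The one such stem in the data (korfup → korfpim) deletes the last vowel and adds -im (as does kidid), so the same rule applies.
The other pattern: stems whose last vowel is 'e' insert -er- after the first vowel.
So zasud → zasdim.

zasdim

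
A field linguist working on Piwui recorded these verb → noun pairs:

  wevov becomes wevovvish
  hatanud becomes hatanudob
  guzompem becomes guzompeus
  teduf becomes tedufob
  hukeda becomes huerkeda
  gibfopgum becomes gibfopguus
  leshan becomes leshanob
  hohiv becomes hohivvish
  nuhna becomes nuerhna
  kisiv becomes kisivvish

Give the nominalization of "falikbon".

falikbonob

gibfopgum and teduf both have last vowel 'u' yet inflect differently (gibfopguus, tedufob), so the last vowel is not what conditions the rule; the final letter is.
"falikbon" ends in -n. The one such stem in the data (leshan → leshanob) adds -ob, so the same rule applies.
So falikbon → falikbonob.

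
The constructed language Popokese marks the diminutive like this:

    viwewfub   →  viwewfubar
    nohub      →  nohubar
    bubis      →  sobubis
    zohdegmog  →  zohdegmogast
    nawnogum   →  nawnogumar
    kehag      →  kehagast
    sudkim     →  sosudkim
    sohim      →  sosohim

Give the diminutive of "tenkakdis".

sotenkakdis

nawnogum and sudkim both end in -m yet inflect differently (nawnogumar, sosudkim), so the final letter is not what conditions the rule; the last vowel is.
"tenkakdis" has last vowel 'i'. The stems whose last vowel is 'i' (bubis → sobubis, sudkim → sosudkim, sohim → sosohim) add the prefix so-.
The other patterns: stems whose last vowel is 'u' add -ar; stems whose last vowel is 'a' or 'o' add -ast.
So tenkakdis → sotenkakdis.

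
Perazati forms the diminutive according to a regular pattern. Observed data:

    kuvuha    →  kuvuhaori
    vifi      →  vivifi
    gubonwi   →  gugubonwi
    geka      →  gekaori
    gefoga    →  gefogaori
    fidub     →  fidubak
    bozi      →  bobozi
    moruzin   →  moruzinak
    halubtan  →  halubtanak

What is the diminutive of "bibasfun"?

kuvuha and halubtan both have last vowel 'a' yet inflect differently (kuvuhaori, halubtanak), so the last vowel is not what conditions the rule; the final letter is.
"bibasfun" ends in -n. The stems ending in -n (halubtan → halubtanak, moruzin → moruzinak) add -ak.
The other patterns: stems ending in -a add -ori; stems ending in -i repeat the first consonant+vowel as a prefix.
So bibasfun → bibasfunak.

bibasfunak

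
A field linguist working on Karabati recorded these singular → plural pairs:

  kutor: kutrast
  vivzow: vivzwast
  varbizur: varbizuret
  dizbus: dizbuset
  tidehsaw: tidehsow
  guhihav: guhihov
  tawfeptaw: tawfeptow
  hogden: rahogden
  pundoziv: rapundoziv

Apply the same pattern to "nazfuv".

nazfuvet

kutor and varbizur both end in -r yet inflect differently (kutrast, varbizuret), so the final letter is not what conditions the rule; the last vowel is.
"nazfuv" has last vowel 'u'. The stems whose last vowel is 'u' (varbizur → varbizuret, dizbus → dizbuset) add -et.
The other patterns: stems whose last vowel is 'o' delete the last vowel and add -ast; stems whose last vowel is 'a' change the last vowel to 'o'; stems whose last vowel is 'e' or 'i' add the prefix ra-.
So nazfuv → nazfuvet.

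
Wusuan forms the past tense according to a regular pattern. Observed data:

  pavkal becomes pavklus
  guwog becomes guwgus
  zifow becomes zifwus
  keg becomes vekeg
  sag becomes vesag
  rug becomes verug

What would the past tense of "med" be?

guwog and keg both end in -g yet inflect differently (guwgus, vekeg), so the final letter is not what conditions the rule; the number of vowels is.
"med" has 1 vowel. The stems with 1 vowel (keg → vekeg, sag → vesag, rug → verug) add the prefix ve-.
The other pattern: stems with 2 vowels delete the last vowel and add -us.
So med → vemed.

vemed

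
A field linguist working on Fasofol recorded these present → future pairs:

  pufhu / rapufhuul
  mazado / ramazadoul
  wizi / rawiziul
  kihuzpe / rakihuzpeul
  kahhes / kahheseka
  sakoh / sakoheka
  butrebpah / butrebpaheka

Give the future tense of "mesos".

mesoseka

kihuzpe and kahhes both have last vowel 'e' yet inflect differently (rakihuzpeul, kahheseka), so the last vowel is not what conditions the rule; whether the stem ends in a vowel or a consonant is.
"mesos" ends in a consonant. The stems ending in a consonant (kahhes → kahheseka, sakoh → sakoheka, butrebpah → butrebpaheka) add -eka.
The other pattern: stems ending in a vowel add ra- … -ul around the stem.
So mesos → mesoseka.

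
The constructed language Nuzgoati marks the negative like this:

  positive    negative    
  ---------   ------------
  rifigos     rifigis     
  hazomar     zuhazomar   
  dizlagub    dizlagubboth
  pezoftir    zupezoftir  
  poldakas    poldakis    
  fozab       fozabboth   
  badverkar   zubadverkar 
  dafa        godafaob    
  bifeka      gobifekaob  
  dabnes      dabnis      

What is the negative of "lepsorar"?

zulepsorar

"lepsorar" ends in -r. The stems ending in -r (badverkar → zubadverkar, hazomar → zuhazomar, pezoftir → zupezoftir) add the prefix zu-.
The other patterns: stems ending in -s change the last vowel to 'i'; stems ending in -b double the final consonant and add -oth; stems ending in -a add go- … -ob around the stem.
So lepsorar → zulepsorar.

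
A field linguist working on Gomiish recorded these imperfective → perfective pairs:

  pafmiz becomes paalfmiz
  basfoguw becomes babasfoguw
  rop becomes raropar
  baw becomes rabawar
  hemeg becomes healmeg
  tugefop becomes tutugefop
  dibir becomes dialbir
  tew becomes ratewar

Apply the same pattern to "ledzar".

lealdzar

rop and tugefop both end in -p yet inflect differently (raropar, tutugefop), so the final letter is not what conditions the rule; the number of vowels is.
"ledzar" has 2 vowels. The stems with 2 vowels (dibir → dialbir, pafmiz → paalfmiz, hemeg → healmeg) insert -al- after the first vowel.
So ledzar → lealdzar.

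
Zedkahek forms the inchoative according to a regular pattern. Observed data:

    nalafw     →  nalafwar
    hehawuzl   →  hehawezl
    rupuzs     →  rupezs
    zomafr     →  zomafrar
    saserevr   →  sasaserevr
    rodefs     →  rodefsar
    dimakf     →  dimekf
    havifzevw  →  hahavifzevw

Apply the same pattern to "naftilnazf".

naftilnezf

"naftilnazf" has second-to-last letter 'z'. The stems whose second-to-last letter is 'z' (rupuzs → rupezs, hehawuzl → hehawezl) change the last vowel to 'e'.
So naftilnazf → naftilnezf.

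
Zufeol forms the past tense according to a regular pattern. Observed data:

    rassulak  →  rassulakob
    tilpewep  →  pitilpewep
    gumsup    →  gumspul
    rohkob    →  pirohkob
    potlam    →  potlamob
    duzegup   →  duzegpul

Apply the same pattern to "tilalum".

tilalmul

"tilalum" has last vowel 'u'. The stems whose last vowel is 'u' (duzegup → duzegpul, gumsup → gumspul) delete the last vowel and add -ul.
The other patterns: stems whose last vowel is 'a' add -ob; stems whose last vowel is 'e' or 'o' add the prefix pi-.
So tilalum → tilalmul.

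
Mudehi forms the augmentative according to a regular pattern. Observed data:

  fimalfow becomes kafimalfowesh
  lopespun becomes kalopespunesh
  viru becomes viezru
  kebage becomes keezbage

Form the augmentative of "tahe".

"tahe" ends in a vowel. The stems ending in a vowel (viru → viezru, kebage → keezbage) insert -ez- after the first vowel.
The other pattern: stems ending in a consonant add ka- … -esh around the stem.
So tahe → taezhe.

taezhe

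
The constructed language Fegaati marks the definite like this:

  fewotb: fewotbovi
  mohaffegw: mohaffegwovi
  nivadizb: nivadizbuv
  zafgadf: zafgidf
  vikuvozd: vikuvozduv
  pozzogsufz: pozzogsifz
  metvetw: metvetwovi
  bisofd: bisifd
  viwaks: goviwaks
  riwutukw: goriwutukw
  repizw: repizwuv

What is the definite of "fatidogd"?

repizw and mohaffegw both end in -w yet inflect differently (repizwuv, mohaffegwovi), so the final letter is not what conditions the rule; the second-to-last letter is.
"fatidogd" has second-to-last letter 'g'. The one such stem in the data (mohaffegw → mohaffegwovi) adds -ovi, so the same rule applies.
The other patterns: stems whose second-to-last letter is 'z' add -uv; stems whose second-to-last letter is 'k' add the prefix go-; stems whose second-to-last letter is 'd' or 'f' change the last vowel to 'i'.
So fatidogd → fatidogdovi.

fatidogdovi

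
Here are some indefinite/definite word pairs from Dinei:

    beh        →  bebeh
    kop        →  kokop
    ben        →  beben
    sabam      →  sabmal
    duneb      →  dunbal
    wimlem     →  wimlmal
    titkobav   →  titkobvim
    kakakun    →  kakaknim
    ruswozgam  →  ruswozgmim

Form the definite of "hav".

ben and kakakun both end in -n yet inflect differently (beben, kakaknim), so the final letter is not what conditions the rule; the number of vowels is.
"hav" has 1 vowel. The stems with 1 vowel (beh → bebeh, kop → kokop, ben → beben) repeat the first consonant+vowel as a prefix.
The other patterns: stems with 2 vowels delete the last vowel and add -al; stems with 3 vowels delete the last vowel and add -im.
So hav → hahav.

hahav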